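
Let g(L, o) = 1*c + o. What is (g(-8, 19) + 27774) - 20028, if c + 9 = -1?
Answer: 7755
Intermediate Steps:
c = -10 (c = -9 - 1 = -10)
g(L, o) = -10 + o (g(L, o) = 1*(-10) + o = -10 + o)
(g(-8, 19) + 27774) - 20028 = ((-10 + 19) + 27774) - 20028 = (9 + 27774) - 20028 = 27783 - 20028 = 7755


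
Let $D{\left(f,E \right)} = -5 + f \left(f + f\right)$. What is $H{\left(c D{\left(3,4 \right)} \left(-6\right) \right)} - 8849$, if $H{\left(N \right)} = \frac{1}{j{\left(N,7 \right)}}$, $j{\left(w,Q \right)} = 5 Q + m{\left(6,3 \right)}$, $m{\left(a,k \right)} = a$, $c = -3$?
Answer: $- \frac{362808}{41} \approx -8849.0$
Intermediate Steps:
$D{\left(f,E \right)} = -5 + 2 f^{2}$ ($D{\left(f,E \right)} = -5 + f 2 f = -5 + 2 f^{2}$)
$j{\left(w,Q \right)} = 6 + 5 Q$ ($j{\left(w,Q \right)} = 5 Q + 6 = 6 + 5 Q$)
$H{\left(N \right)} = \frac{1}{41}$ ($H{\left(N \right)} = \frac{1}{6 + 5 \cdot 7} = \frac{1}{6 + 35} = \frac{1}{41}$)
$H{\left(c D{\left(3,4 \right)} \left(-6\right) \right)} - 8849 = \frac{1}{41} - 8849 = - \frac{362808}{41}$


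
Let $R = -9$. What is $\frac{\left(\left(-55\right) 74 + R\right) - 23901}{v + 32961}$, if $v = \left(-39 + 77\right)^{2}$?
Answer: $- \frac{5596}{6881} \approx -0.81325$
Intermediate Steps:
$v = 1444$ ($v = 38^{2} = 1444$)
$\frac{\left(\left(-55\right) 74 + R\right) - 23901}{v + 32961} = \frac{\left(\left(-55\right) 74 - 9\right) - 23901}{1444 + 32961} = \frac{\left(-4070 - 9\right) - 23901}{34405} = \left(-4079 - 23901\right) \frac{1}{34405} = \left(-27980\right) \frac{1}{34405} = - \frac{5596}{6881}$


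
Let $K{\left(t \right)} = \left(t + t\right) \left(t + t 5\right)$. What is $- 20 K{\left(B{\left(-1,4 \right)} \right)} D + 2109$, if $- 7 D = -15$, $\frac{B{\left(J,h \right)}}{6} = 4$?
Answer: $- \frac{2058837}{7} \approx -2.9412 \cdot 10^{5}$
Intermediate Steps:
$B{\left(J,h \right)} = 24$ ($B{\left(J,h \right)} = 6 \cdot 4 = 24$)
$D = \frac{15}{7}$ ($D = \left(- \frac{1}{7}\right) \left(-15\right) = \frac{15}{7} \approx 2.1429$)
$K{\left(t \right)} = 12 t^{2}$ ($K{\left(t \right)} = 2 t \left(t + 5 t\right) = 2 t 6 t = 12 t^{2}$)
$- 20 K{\left(B{\left(-1,4 \right)} \right)} D + 2109 = - 20 \cdot 12 \cdot 24^{2} \cdot \frac{15}{7} + 2109 = - 20 \cdot 12 \cdot 576 \cdot \frac{15}{7} + 2109 = \left(-20\right) 6912 \cdot \frac{15}{7} + 2109 = \left(-138240\right) \frac{15}{7} + 2109 = - \frac{2073600}{7} + 2109 = - \frac{2058837}{7}$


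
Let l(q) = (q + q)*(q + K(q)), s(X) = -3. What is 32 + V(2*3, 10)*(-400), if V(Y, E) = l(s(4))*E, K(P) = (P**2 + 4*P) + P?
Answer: -215968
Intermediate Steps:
K(P) = P**2 + 5*P
l(q) = 2*q*(q + q*(5 + q)) (l(q) = (q + q)*(q + q*(5 + q)) = (2*q)*(q + q*(5 + q)) = 2*q*(q + q*(5 + q)))
V(Y, E) = 54*E (V(Y, E) = (2*(-3)**2*(6 - 3))*E = (2*9*3)*E = 54*E)
32 + V(2*3, 10)*(-400) = 32 + (54*10)*(-400) = 32 + 540*(-400) = 32 - 216000 = -215968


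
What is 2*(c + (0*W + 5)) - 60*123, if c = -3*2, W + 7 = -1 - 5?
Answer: -7382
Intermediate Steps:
W = -13 (W = -7 + (-1 - 5) = -7 - 6 = -13)
c = -6
2*(c + (0*W + 5)) - 60*123 = 2*(-6 + (0*(-13) + 5)) - 60*123 = 2*(-6 + (0 + 5)) - 7380 = 2*(-6 + 5) - 7380 = 2*(-1) - 7380 = -2 - 7380 = -7382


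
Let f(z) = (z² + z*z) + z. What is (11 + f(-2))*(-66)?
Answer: -1122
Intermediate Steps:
f(z) = z + 2*z² (f(z) = (z² + z²) + z = 2*z² + z = z + 2*z²)
(11 + f(-2))*(-66) = (11 - 2*(1 + 2*(-2)))*(-66) = (11 - 2*(1 - 4))*(-66) = (11 - 2*(-3))*(-66) = (11 + 6)*(-66) = 17*(-66) = -1122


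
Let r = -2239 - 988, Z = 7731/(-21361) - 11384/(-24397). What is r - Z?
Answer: -1681787271376/521144317 ≈ -3227.1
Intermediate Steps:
Z = 54560417/521144317 (Z = 7731*(-1/21361) - 11384*(-1/24397) = -7731/21361 + 11384/24397 = 54560417/521144317 ≈ 0.10469)
r = -3227
r - Z = -3227 - 1*54560417/521144317 = -3227 - 54560417/521144317 = -1681787271376/521144317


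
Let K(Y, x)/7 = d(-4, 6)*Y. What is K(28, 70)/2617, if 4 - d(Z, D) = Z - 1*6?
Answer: 2744/2617 ≈ 1.0485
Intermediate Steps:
d(Z, D) = 10 - Z (d(Z, D) = 4 - (Z - 1*6) = 4 - (Z - 6) = 4 - (-6 + Z) = 4 + (6 - Z) = 10 - Z)
K(Y, x) = 98*Y (K(Y, x) = 7*((10 - 1*(-4))*Y) = 7*((10 + 4)*Y) = 7*(14*Y) = 98*Y)
K(28, 70)/2617 = (98*28)/2617 = 2744*(1/2617) = 2744/2617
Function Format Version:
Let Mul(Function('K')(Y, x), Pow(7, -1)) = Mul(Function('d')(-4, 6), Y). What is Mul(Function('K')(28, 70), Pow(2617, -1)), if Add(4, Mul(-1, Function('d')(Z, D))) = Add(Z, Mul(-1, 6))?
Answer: Rational(2744, 2617) ≈ 1.0485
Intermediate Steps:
Function('d')(Z, D) = Add(10, Mul(-1, Z)) (Function('d')(Z, D) = Add(4, Mul(-1, Add(Z, Mul(-1, 6)))) = Add(4, Mul(-1, Add(Z, -6))) = Add(4, Mul(-1, Add(-6, Z))) = Add(4, Add(6, Mul(-1, Z))) = Add(10, Mul(-1, Z)))
Function('K')(Y, x) = Mul(98, Y) (Function('K')(Y, x) = Mul(7, Mul(Add(10, Mul(-1, -4)), Y)) = Mul(7, Mul(Add(10, 4), Y)) = Mul(7, Mul(14, Y)) = Mul(98, Y))
Mul(Function('K')(28, 70), Pow(2617, -1)) = Mul(Mul(98, 28), Pow(2617, -1)) = Mul(2744, Rational(1, 2617)) = Rational(2744, 2617)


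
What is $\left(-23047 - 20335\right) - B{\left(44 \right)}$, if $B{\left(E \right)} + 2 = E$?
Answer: $-43424$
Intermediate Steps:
$B{\left(E \right)} = -2 + E$
$\left(-23047 - 20335\right) - B{\left(44 \right)} = \left(-23047 - 20335\right) - \left(-2 + 44\right) = \left(-23047 - 20335\right) - 42 = -43382 - 42 = -43424$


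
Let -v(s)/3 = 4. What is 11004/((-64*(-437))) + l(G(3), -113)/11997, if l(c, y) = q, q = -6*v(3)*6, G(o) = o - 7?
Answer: 4002699/9320336 ≈ 0.42946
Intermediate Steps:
G(o) = -7 + o
v(s) = -12 (v(s) = -3*4 = -12)
q = 432 (q = -6*(-12)*6 = 72*6 = 432)
l(c, y) = 432
11004/((-64*(-437))) + l(G(3), -113)/11997 = 11004/((-64*(-437))) + 432/11997 = 11004/27968 + 432*(1/11997) = 11004*(1/27968) + 48/1333 = 2751/6992 + 48/1333 = 4002699/9320336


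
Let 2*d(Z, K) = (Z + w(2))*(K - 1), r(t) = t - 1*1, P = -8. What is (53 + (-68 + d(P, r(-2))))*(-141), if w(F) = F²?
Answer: 987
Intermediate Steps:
r(t) = -1 + t (r(t) = t - 1 = -1 + t)
d(Z, K) = (-1 + K)*(4 + Z)/2 (d(Z, K) = ((Z + 2²)*(K - 1))/2 = ((Z + 4)*(-1 + K))/2 = ((4 + Z)*(-1 + K))/2 = ((-1 + K)*(4 + Z))/2 = (-1 + K)*(4 + Z)/2)
(53 + (-68 + d(P, r(-2))))*(-141) = (53 + (-68 + (-2 + 2*(-1 - 2) - ½*(-8) + (½)*(-1 - 2)*(-8))))*(-141) = (53 + (-68 + (-2 + 2*(-3) + 4 + (½)*(-3)*(-8))))*(-141) = (53 + (-68 + (-2 - 6 + 4 + 12)))*(-141) = (53 + (-68 + 8))*(-141) = (53 - 60)*(-141) = -7*(-141) = 987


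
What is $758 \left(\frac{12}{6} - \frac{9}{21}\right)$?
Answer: $\frac{8338}{7} \approx 1191.1$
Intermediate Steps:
$758 \left(\frac{12}{6} - \frac{9}{21}\right) = 758 \left(12 \cdot \frac{1}{6} - \frac{3}{7}\right) = 758 \left(2 - \frac{3}{7}\right) = 758 \cdot \frac{11}{7} = \frac{8338}{7}$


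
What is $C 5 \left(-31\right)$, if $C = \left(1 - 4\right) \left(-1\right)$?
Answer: $-465$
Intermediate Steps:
$C = 3$ ($C = \left(-3\right) \left(-1\right) = 3$)
$C 5 \left(-31\right) = 3 \cdot 5 \left(-31\right) = 15 \left(-31\right) = -465$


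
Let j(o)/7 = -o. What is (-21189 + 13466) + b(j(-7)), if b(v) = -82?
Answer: -7805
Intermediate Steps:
j(o) = -7*o (j(o) = 7*(-o) = -7*o)
(-21189 + 13466) + b(j(-7)) = (-21189 + 13466) - 82 = -7723 - 82 = -7805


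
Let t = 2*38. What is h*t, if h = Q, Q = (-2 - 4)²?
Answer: 2736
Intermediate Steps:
Q = 36 (Q = (-6)² = 36)
h = 36
t = 76
h*t = 36*76 = 2736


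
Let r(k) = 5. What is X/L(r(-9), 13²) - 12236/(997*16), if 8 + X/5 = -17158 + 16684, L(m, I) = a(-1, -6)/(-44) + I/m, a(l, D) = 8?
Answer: -534265491/7373812 ≈ -72.454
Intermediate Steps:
L(m, I) = -2/11 + I/m (L(m, I) = 8/(-44) + I/m = 8*(-1/44) + I/m = -2/11 + I/m)
X = -2410 (X = -40 + 5*(-17158 + 16684) = -40 + 5*(-474) = -40 - 2370 = -2410)
X/L(r(-9), 13²) - 12236/(997*16) = -2410/(-2/11 + 13²/5) - 12236/(997*16) = -2410/(-2/11 + 169*(⅕)) - 12236/15952 = -2410/(-2/11 + 169/5) - 12236*1/15952 = -2410/1849/55 - 3059/3988 = -2410*55/1849 - 3059/3988 = -132550/1849 - 3059/3988 = -534265491/7373812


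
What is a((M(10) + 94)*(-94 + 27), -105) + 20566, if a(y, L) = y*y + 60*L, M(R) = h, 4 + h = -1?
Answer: 35571635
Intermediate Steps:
h = -5 (h = -4 - 1 = -5)
M(R) = -5
a(y, L) = y**2 + 60*L
a((M(10) + 94)*(-94 + 27), -105) + 20566 = (((-5 + 94)*(-94 + 27))**2 + 60*(-105)) + 20566 = ((89*(-67))**2 - 6300) + 20566 = ((-5963)**2 - 6300) + 20566 = (35557369 - 6300) + 20566 = 35551069 + 20566 = 35571635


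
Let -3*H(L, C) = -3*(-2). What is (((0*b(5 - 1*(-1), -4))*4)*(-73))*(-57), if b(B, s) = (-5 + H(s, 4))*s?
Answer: 0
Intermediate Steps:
H(L, C) = -2 (H(L, C) = -(-1)*(-2) = -1/3*6 = -2)
b(B, s) = -7*s (b(B, s) = (-5 - 2)*s = -7*s)
(((0*b(5 - 1*(-1), -4))*4)*(-73))*(-57) = (((0*(-7*(-4)))*4)*(-73))*(-57) = (((0*28)*4)*(-73))*(-57) = ((0*4)*(-73))*(-57) = (0*(-73))*(-57) = 0*(-57) = 0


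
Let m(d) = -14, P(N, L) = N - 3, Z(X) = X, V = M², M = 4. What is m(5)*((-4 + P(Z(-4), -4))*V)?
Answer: 2464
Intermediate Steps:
V = 16 (V = 4² = 16)
P(N, L) = -3 + N
m(5)*((-4 + P(Z(-4), -4))*V) = -14*(-4 + (-3 - 4))*16 = -14*(-4 - 7)*16 = -(-154)*16 = -14*(-176) = 2464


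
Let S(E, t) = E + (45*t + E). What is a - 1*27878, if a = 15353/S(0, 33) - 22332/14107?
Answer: -583829873059/20948895 ≈ -27869.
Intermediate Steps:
S(E, t) = 2*E + 45*t (S(E, t) = E + (E + 45*t) = 2*E + 45*t)
a = 183421751/20948895 (a = 15353/(2*0 + 45*33) - 22332/14107 = 15353/(0 + 1485) - 22332*1/14107 = 15353/1485 - 22332/14107 = 183421751/20948895 ≈ 8.7557)
a - 1*27878 = 183421751/20948895 - 1*27878 = 183421751/20948895 - 27878 = -583829873059/20948895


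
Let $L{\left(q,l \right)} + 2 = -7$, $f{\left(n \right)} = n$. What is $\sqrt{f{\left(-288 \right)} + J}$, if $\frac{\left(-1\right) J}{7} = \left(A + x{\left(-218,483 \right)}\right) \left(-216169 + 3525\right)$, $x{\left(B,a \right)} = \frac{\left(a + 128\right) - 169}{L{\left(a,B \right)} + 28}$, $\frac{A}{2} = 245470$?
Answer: $\frac{18 \sqrt{814258613614}}{19} \approx 8.5487 \cdot 10^{5}$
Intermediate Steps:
$L{\left(q,l \right)} = -9$ ($L{\left(q,l \right)} = -2 - 7 = -9$)
$A = 490940$ ($A = 2 \cdot 245470 = 490940$)
$x{\left(B,a \right)} = - \frac{41}{19} + \frac{a}{19}$ ($x{\left(B,a \right)} = \frac{\left(a + 128\right) - 169}{-9 + 28} = \frac{\left(128 + a\right) - 169}{19} = \left(-41 + a\right) \frac{1}{19} = - \frac{41}{19} + \frac{a}{19}$)
$J = \frac{13885252153416}{19}$ ($J = - 7 \left(490940 + \left(- \frac{41}{19} + \frac{1}{19} \cdot 483\right)\right) \left(-216169 + 3525\right) = - 7 \left(490940 + \left(- \frac{41}{19} + \frac{483}{19}\right)\right) \left(-212644\right) = - 7 \left(490940 + \frac{442}{19}\right) \left(-212644\right) = - 7 \cdot \frac{9328302}{19} \left(-212644\right) = \left(-7\right) \left(- \frac{1983607450488}{19}\right) = \frac{13885252153416}{19} \approx 7.308 \cdot 10^{11}$)
$\sqrt{f{\left(-288 \right)} + J} = \sqrt{-288 + \frac{13885252153416}{19}} = \sqrt{\frac{13885252147944}{19}} = \frac{18 \sqrt{814258613614}}{19}$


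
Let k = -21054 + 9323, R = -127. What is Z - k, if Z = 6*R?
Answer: 10969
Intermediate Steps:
k = -11731
Z = -762 (Z = 6*(-127) = -762)
Z - k = -762 - 1*(-11731) = -762 + 11731 = 10969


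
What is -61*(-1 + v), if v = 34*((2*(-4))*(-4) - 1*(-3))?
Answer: -72529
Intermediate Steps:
v = 1190 (v = 34*(-8*(-4) + 3) = 34*(32 + 3) = 34*35 = 1190)
-61*(-1 + v) = -61*(-1 + 1190) = -61*1189 = -72529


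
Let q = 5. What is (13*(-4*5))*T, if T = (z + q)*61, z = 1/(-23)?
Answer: -1808040/23 ≈ -78610.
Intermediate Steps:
z = -1/23 ≈ -0.043478
T = 6954/23 (T = (-1/23 + 5)*61 = (114/23)*61 = 6954/23 ≈ 302.35)
(13*(-4*5))*T = (13*(-4*5))*(6954/23) = (13*(-20))*(6954/23) = -260*6954/23 = -1808040/23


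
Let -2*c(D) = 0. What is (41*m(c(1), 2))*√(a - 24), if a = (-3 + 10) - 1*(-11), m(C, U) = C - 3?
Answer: -123*I*√6 ≈ -301.29*I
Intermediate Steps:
c(D) = 0 (c(D) = -½*0 = 0)
m(C, U) = -3 + C
a = 18 (a = 7 + 11 = 18)
(41*m(c(1), 2))*√(a - 24) = (41*(-3 + 0))*√(18 - 24) = (41*(-3))*√(-6) = -123*I*√6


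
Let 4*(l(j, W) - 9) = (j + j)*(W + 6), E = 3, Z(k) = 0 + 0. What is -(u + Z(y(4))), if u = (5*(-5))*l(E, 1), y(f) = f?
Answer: 975/2 ≈ 487.50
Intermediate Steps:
Z(k) = 0
l(j, W) = 9 + j*(6 + W)/2 (l(j, W) = 9 + ((j + j)*(W + 6))/4 = 9 + ((2*j)*(6 + W))/4 = 9 + (2*j*(6 + W))/4 = 9 + j*(6 + W)/2)
u = -975/2 (u = (5*(-5))*(9 + 3*3 + (1/2)*1*3) = -25*(9 + 9 + 3/2) = -25*39/2 = -975/2 ≈ -487.50)
-(u + Z(y(4))) = -(-975/2 + 0) = -1*(-975/2) = 975/2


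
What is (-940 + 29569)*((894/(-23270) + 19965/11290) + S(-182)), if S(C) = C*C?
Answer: 24915061352699721/26271830 ≈ 9.4836e+8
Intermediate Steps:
S(C) = C²
(-940 + 29569)*((894/(-23270) + 19965/11290) + S(-182)) = (-940 + 29569)*((894/(-23270) + 19965/11290) + (-182)²) = 28629*((894*(-1/23270) + 19965*(1/11290)) + 33124) = 28629*((-447/11635 + 3993/2258) + 33124) = 28629*(45449229/26271830 + 33124) = 28629*(870273546149/26271830) = 24915061352699721/26271830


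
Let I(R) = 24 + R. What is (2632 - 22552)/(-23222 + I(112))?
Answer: 9960/11543 ≈ 0.86286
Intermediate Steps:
(2632 - 22552)/(-23222 + I(112)) = (2632 - 22552)/(-23222 + (24 + 112)) = -19920/(-23222 + 136) = -19920/(-23086) = -19920*(-1/23086) = 9960/11543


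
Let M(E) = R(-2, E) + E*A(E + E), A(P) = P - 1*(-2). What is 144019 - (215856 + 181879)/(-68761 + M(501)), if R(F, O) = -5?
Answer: 296389217/2058 ≈ 1.4402e+5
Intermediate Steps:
A(P) = 2 + P (A(P) = P + 2 = 2 + P)
M(E) = -5 + E*(2 + 2*E) (M(E) = -5 + E*(2 + (E + E)) = -5 + E*(2 + 2*E))
144019 - (215856 + 181879)/(-68761 + M(501)) = 144019 - (215856 + 181879)/(-68761 + (-5 + 2*501*(1 + 501))) = 144019 - 397735/(-68761 + (-5 + 2*501*502)) = 144019 - 397735/(-68761 + (-5 + 503004)) = 144019 - 397735/(-68761 + 502999) = 144019 - 397735/434238 = 144019 - 1*1885/2058 = 144019 - 1885/2058 = 296389217/2058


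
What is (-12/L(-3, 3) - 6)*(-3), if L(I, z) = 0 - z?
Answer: 6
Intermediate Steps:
L(I, z) = -z
(-12/L(-3, 3) - 6)*(-3) = (-12/((-1*3)) - 6)*(-3) = (-12/(-3) - 6)*(-3) = (-12*(-⅓) - 6)*(-3) = (4 - 6)*(-3) = -2*(-3) = 6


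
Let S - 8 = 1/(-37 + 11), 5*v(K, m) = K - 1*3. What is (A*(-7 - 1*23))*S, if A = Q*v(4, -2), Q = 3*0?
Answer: 0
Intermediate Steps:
v(K, m) = -3/5 + K/5 (v(K, m) = (K - 1*3)/5 = (K - 3)/5 = (-3 + K)/5 = -3/5 + K/5)
S = 207/26 (S = 8 + 1/(-37 + 11) = 8 + 1/(-26) = 8 - 1/26 = 207/26 ≈ 7.9615)
Q = 0
A = 0 (A = 0*(-3/5 + (1/5)*4) = 0*(-3/5 + 4/5) = 0*(1/5) = 0)
(A*(-7 - 1*23))*S = (0*(-7 - 1*23))*(207/26) = (0*(-7 - 23))*(207/26) = (0*(-30))*(207/26) = 0*(207/26) = 0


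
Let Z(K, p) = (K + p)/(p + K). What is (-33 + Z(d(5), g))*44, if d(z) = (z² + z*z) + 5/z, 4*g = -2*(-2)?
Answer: -1408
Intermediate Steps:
g = 1 (g = (-2*(-2))/4 = (¼)*4 = 1)
d(z) = 2*z² + 5/z (d(z) = (z² + z²) + 5/z = 2*z² + 5/z)
Z(K, p) = 1 (Z(K, p) = (K + p)/(K + p) = 1)
(-33 + Z(d(5), g))*44 = (-33 + 1)*44 = -32*44 = -1408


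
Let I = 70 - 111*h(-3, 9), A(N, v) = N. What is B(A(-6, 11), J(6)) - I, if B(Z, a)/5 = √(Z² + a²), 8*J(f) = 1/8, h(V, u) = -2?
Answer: -292 + 5*√147457/64 ≈ -262.00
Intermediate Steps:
J(f) = 1/64 (J(f) = (⅛)/8 = (⅛)*(⅛) = 1/64)
B(Z, a) = 5*√(Z² + a²)
I = 292 (I = 70 - 111*(-2) = 70 + 222 = 292)
B(A(-6, 11), J(6)) - I = 5*√((-6)² + (1/64)²) - 1*292 = 5*√(36 + 1/4096) - 292 = 5*√(147457/4096) - 292 = 5*(√147457/64) - 292 = 5*√147457/64 - 292 = -292 + 5*√147457/64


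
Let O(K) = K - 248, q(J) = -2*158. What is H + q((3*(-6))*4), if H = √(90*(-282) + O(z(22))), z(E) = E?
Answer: -316 + I*√25606 ≈ -316.0 + 160.02*I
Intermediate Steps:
q(J) = -316
O(K) = -248 + K
H = I*√25606 (H = √(90*(-282) + (-248 + 22)) = √(-25380 - 226) = √(-25606) = I*√25606 ≈ 160.02*I)
H + q((3*(-6))*4) = I*√25606 - 316 = -316 + I*√25606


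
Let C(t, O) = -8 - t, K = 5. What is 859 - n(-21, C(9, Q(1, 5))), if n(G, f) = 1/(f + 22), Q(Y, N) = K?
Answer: 4294/5 ≈ 858.80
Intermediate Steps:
Q(Y, N) = 5
n(G, f) = 1/(22 + f)
859 - n(-21, C(9, Q(1, 5))) = 859 - 1/(22 + (-8 - 1*9)) = 859 - 1/(22 + (-8 - 9)) = 859 - 1/(22 - 17) = 859 - 1/5 = 4294/5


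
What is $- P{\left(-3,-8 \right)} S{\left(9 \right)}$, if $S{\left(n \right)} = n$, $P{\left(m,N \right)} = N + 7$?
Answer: $9$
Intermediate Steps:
$P{\left(m,N \right)} = 7 + N$
$- P{\left(-3,-8 \right)} S{\left(9 \right)} = - \left(7 - 8\right) 9 = - \left(-1\right) 9 = \left(-1\right) \left(-9\right) = 9$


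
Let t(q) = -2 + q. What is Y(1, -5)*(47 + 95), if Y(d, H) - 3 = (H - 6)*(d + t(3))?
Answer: -2698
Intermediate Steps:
Y(d, H) = 3 + (1 + d)*(-6 + H) (Y(d, H) = 3 + (H - 6)*(d + (-2 + 3)) = 3 + (-6 + H)*(d + 1) = 3 + (-6 + H)*(1 + d) = 3 + (1 + d)*(-6 + H))
Y(1, -5)*(47 + 95) = (-3 - 5 - 6*1 - 5*1)*(47 + 95) = (-3 - 5 - 6 - 5)*142 = -19*142 = -2698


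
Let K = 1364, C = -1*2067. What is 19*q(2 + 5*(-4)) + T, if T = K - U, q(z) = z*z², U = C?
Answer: -107377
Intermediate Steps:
C = -2067
U = -2067
q(z) = z³
T = 3431 (T = 1364 - 1*(-2067) = 1364 + 2067 = 3431)
19*q(2 + 5*(-4)) + T = 19*(2 + 5*(-4))³ + 3431 = 19*(2 - 20)³ + 3431 = 19*(-18)³ + 3431 = 19*(-5832) + 3431 = -110808 + 3431 = -107377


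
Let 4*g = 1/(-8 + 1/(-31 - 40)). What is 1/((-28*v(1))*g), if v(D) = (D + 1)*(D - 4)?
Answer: -569/2982 ≈ -0.19081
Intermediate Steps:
v(D) = (1 + D)*(-4 + D)
g = -71/2276 (g = 1/(4*(-8 + 1/(-31 - 40))) = 1/(4*(-8 + 1/(-71))) = 1/(4*(-8 - 1/71)) = 1/(4*(-569/71)) = (¼)*(-71/569) = -71/2276 ≈ -0.031195)
1/((-28*v(1))*g) = 1/(-28*(-4 + 1² - 3*1)*(-71/2276)) = 1/(-28*(-4 + 1 - 3)*(-71/2276)) = 1/(-28*(-6)*(-71/2276)) = 1/(168*(-71/2276)) = 1/(-2982/569) = -569/2982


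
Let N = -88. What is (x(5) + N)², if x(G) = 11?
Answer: 5929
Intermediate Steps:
(x(5) + N)² = (11 - 88)² = (-77)² = 5929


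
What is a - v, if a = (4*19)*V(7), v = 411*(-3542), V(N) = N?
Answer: 1456294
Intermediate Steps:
v = -1455762
a = 532 (a = (4*19)*7 = 76*7 = 532)
a - v = 532 - 1*(-1455762) = 532 + 1455762 = 1456294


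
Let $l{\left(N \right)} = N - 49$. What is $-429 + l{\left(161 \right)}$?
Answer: $-317$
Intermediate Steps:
$l{\left(N \right)} = -49 + N$ ($l{\left(N \right)} = N - 49 = -49 + N$)
$-429 + l{\left(161 \right)} = -429 + \left(-49 + 161\right) = -429 + 112 = -317$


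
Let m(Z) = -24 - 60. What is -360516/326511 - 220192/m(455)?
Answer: 285177884/108837 ≈ 2620.2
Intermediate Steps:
m(Z) = -84
-360516/326511 - 220192/m(455) = -360516/326511 - 220192/(-84) = -360516*1/326511 - 220192*(-1/84) = -120172/108837 + 7864/3 = 285177884/108837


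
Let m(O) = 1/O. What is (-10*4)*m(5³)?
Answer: -8/25 ≈ -0.32000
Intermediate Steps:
m(O) = 1/O
(-10*4)*m(5³) = (-10*4)/(5³) = -10*4/125 = -40*1/125 = -8/25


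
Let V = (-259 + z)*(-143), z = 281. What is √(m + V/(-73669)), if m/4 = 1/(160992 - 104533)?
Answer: √739996668625762990/4159278071 ≈ 0.20682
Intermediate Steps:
V = -3146 (V = (-259 + 281)*(-143) = 22*(-143) = -3146)
m = 4/56459 (m = 4/(160992 - 104533) = 4/56459 ≈ 7.0848e-5)
√(m + V/(-73669)) = √(4/56459 - 3146/(-73669)) = √(4/56459 - 3146*(-1/73669)) = √(4/56459 + 3146/73669) = √(177914690/4159278071) = √739996668625762990/4159278071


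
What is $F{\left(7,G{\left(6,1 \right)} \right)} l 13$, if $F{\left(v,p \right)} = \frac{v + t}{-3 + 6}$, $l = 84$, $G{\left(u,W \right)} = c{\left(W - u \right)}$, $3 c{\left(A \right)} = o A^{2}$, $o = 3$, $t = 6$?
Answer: $4732$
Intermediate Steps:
$c{\left(A \right)} = A^{2}$ ($c{\left(A \right)} = \frac{3 A^{2}}{3} = A^{2}$)
$G{\left(u,W \right)} = \left(W - u\right)^{2}$
$F{\left(v,p \right)} = 2 + \frac{v}{3}$ ($F{\left(v,p \right)} = \frac{v + 6}{-3 + 6} = \frac{6 + v}{3} = \left(6 + v\right) \frac{1}{3} = 2 + \frac{v}{3}$)
$F{\left(7,G{\left(6,1 \right)} \right)} l 13 = \left(2 + \frac{1}{3} \cdot 7\right) 84 \cdot 13 = \left(2 + \frac{7}{3}\right) 84 \cdot 13 = \frac{13}{3} \cdot 84 \cdot 13 = 364 \cdot 13 = 4732$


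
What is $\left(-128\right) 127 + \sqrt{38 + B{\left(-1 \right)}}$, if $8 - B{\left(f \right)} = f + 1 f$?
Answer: $-16256 + 4 \sqrt{3} \approx -16249.0$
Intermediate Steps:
$B{\left(f \right)} = 8 - 2 f$ ($B{\left(f \right)} = 8 - \left(f + 1 f\right) = 8 - \left(f + f\right) = 8 - 2 f$)
$\left(-128\right) 127 + \sqrt{38 + B{\left(-1 \right)}} = \left(-128\right) 127 + \sqrt{38 + \left(8 - -2\right)} = -16256 + \sqrt{38 + \left(8 + 2\right)} = -16256 + \sqrt{38 + 10} = -16256 + \sqrt{48} = -16256 + 4 \sqrt{3}$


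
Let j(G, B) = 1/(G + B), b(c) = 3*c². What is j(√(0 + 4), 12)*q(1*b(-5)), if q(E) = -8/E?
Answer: -4/525 ≈ -0.0076190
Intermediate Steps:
j(G, B) = 1/(B + G)
j(√(0 + 4), 12)*q(1*b(-5)) = (-8/(1*(3*(-5)²)))/(12 + √(0 + 4)) = (-8/(1*(3*25)))/(12 + √4) = (-8/(1*75))/(12 + 2) = (-8/75)/14 = (-8*1/75)/14 = (1/14)*(-8/75) = -4/525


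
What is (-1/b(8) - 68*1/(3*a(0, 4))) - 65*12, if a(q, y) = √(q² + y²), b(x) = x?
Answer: -18859/24 ≈ -785.79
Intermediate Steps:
(-1/b(8) - 68*1/(3*a(0, 4))) - 65*12 = (-1/8 - 68*1/(3*√(0² + 4²))) - 65*12 = (-1*⅛ - 68*1/(3*√(0 + 16))) - 780 = (-⅛ - 68/((-6*√16*(-1)/2))) - 780 = (-⅛ - 68/((-24*(-1)/2))) - 780 = (-⅛ - 68/((-6*(-2)))) - 780 = (-⅛ - 68/12) - 780 = (-⅛ - 68*1/12) - 780 = (-⅛ - 17/3) - 780 = -139/24 - 780 = -18859/24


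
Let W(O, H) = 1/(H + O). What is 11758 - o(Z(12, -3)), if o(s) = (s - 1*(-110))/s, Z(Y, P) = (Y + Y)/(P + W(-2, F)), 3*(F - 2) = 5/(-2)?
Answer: 47105/4 ≈ 11776.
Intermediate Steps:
F = 7/6 (F = 2 + (5/(-2))/3 = 2 + (5*(-½))/3 = 2 + (⅓)*(-5/2) = 2 - ⅚ = 7/6 ≈ 1.1667)
Z(Y, P) = 2*Y/(-6/5 + P) (Z(Y, P) = (Y + Y)/(P + 1/(7/6 - 2)) = (2*Y)/(P + 1/(-⅚)) = (2*Y)/(P - 6/5) = (2*Y)/(-6/5 + P) = 2*Y/(-6/5 + P))
o(s) = (110 + s)/s (o(s) = (s + 110)/s = (110 + s)/s)
11758 - o(Z(12, -3)) = 11758 - (110 + 10*12/(-6 + 5*(-3)))/(10*12/(-6 + 5*(-3))) = 11758 - (110 + 10*12/(-6 - 15))/(10*12/(-6 - 15)) = 11758 - (110 + 10*12/(-21))/(10*12/(-21)) = 11758 - (110 + 10*12*(-1/21))/(10*12*(-1/21)) = 11758 - (110 - 40/7)/(-40/7) = 11758 - (-7)*730/(40*7) = 11758 - 1*(-73/4) = 11758 + 73/4 = 47105/4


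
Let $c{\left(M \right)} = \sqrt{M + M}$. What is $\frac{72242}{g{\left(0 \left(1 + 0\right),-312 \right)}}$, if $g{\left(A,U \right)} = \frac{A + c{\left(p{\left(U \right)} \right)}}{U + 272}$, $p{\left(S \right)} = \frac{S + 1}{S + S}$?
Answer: $- \frac{5779360 \sqrt{24258}}{311} \approx -2.8943 \cdot 10^{6}$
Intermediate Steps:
$p{\left(S \right)} = \frac{1 + S}{2 S}$
$c{\left(M \right)} = \sqrt{2} \sqrt{M}$ ($c{\left(M \right)} = \sqrt{2 M} = \sqrt{2} \sqrt{M}$)
$g{\left(A,U \right)} = \frac{A + \sqrt{\frac{1 + U}{U}}}{272 + U}$ ($g{\left(A,U \right)} = \frac{A + \sqrt{2} \sqrt{\frac{1 + U}{2 U}}}{U + 272} = \frac{A + \sqrt{2} \frac{\sqrt{2} \sqrt{\frac{1 + U}{U}}}{2}}{272 + U} = \frac{A + \sqrt{\frac{1 + U}{U}}}{272 + U}$)
$\frac{72242}{g{\left(0 \left(1 + 0\right),-312 \right)}} = \frac{72242}{\frac{1}{272 - 312} \left(0 \left(1 + 0\right) + \sqrt{\frac{1 - 312}{-312}}\right)} = \frac{72242}{\frac{1}{-40} \left(0 \cdot 1 + \sqrt{\left(- \frac{1}{312}\right) \left(-311\right)}\right)} = \frac{72242}{\left(- \frac{1}{40}\right) \left(0 + \sqrt{\frac{311}{312}}\right)} = \frac{72242}{\left(- \frac{1}{40}\right) \left(0 + \frac{\sqrt{24258}}{156}\right)} = \frac{72242}{\left(- \frac{1}{40}\right) \frac{\sqrt{24258}}{156}} = \frac{72242}{\left(- \frac{1}{6240}\right) \sqrt{24258}} = 72242 \left(- \frac{80 \sqrt{24258}}{311}\right) = - \frac{5779360 \sqrt{24258}}{311}$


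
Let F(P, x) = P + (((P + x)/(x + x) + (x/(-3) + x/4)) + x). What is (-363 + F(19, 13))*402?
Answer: -3458071/26 ≈ -1.3300e+5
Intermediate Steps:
F(P, x) = P + 11*x/12 + (P + x)/(2*x) (F(P, x) = P + (((P + x)/((2*x)) + (x*(-1/3) + x*(1/4))) + x) = P + (((P + x)*(1/(2*x)) + (-x/3 + x/4)) + x) = P + (((P + x)/(2*x) - x/12) + x) = P + ((-x/12 + (P + x)/(2*x)) + x) = P + (11*x/12 + (P + x)/(2*x)) = P + 11*x/12 + (P + x)/(2*x))
(-363 + F(19, 13))*402 = (-363 + (1/2 + 19 + (11/12)*13 + (1/2)*19/13))*402 = (-363 + (1/2 + 19 + 143/12 + (1/2)*19*(1/13)))*402 = (-363 + (1/2 + 19 + 143/12 + 19/26))*402 = (-363 + 5015/156)*402 = -51613/156*402 = -3458071/26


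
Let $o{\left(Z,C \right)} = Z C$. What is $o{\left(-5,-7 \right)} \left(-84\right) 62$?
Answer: $-182280$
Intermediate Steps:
$o{\left(Z,C \right)} = C Z$
$o{\left(-5,-7 \right)} \left(-84\right) 62 = \left(-7\right) \left(-5\right) \left(-84\right) 62 = 35 \left(-84\right) 62 = \left(-2940\right) 62 = -182280$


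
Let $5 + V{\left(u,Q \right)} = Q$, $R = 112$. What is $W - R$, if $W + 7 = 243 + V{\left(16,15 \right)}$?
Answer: $134$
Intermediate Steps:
$V{\left(u,Q \right)} = -5 + Q$
$W = 246$ ($W = -7 + \left(243 + \left(-5 + 15\right)\right) = -7 + \left(243 + 10\right) = -7 + 253 = 246$)
$W - R = 246 - 112 = 134$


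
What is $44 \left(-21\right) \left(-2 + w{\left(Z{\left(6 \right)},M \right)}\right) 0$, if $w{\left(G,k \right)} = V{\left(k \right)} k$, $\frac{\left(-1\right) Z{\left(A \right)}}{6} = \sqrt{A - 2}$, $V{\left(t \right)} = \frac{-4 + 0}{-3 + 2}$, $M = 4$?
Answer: $0$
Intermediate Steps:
$V{\left(t \right)} = 4$ ($V{\left(t \right)} = - \frac{4}{-1} = \left(-4\right) \left(-1\right) = 4$)
$Z{\left(A \right)} = - 6 \sqrt{-2 + A}$ ($Z{\left(A \right)} = - 6 \sqrt{A - 2} = - 6 \sqrt{-2 + A}$)
$w{\left(G,k \right)} = 4 k$
$44 \left(-21\right) \left(-2 + w{\left(Z{\left(6 \right)},M \right)}\right) 0 = 44 \left(-21\right) \left(-2 + 4 \cdot 4\right) 0 = - 924 \left(-2 + 16\right) 0 = - 924 \cdot 14 \cdot 0 = \left(-924\right) 0 = 0$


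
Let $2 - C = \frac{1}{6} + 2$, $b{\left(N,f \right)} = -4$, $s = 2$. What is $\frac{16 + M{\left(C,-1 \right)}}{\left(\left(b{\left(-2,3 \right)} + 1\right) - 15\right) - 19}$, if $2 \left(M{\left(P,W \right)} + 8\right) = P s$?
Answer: $- \frac{47}{222} \approx -0.21171$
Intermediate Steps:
$C = - \frac{1}{6}$ ($C = 2 - \left(\frac{1}{6} + 2\right) = 2 - \frac{13}{6} = - \frac{1}{6} \approx -0.16667$)
$M{\left(P,W \right)} = -8 + P$ ($M{\left(P,W \right)} = -8 + \frac{P 2}{2} = -8 + \frac{2 P}{2} = -8 + P$)
$\frac{16 + M{\left(C,-1 \right)}}{\left(\left(b{\left(-2,3 \right)} + 1\right) - 15\right) - 19} = \frac{16 - \frac{49}{6}}{\left(\left(-4 + 1\right) - 15\right) - 19} = \frac{16 - \frac{49}{6}}{\left(-3 - 15\right) - 19} = \frac{47}{6 \left(-18 - 19\right)} = \frac{47}{6 \left(-37\right)} = \frac{47}{6} \left(- \frac{1}{37}\right) = - \frac{47}{222}$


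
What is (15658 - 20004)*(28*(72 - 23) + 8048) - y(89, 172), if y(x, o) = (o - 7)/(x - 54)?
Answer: -286575273/7 ≈ -4.0939e+7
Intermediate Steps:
y(x, o) = (-7 + o)/(-54 + x)
(15658 - 20004)*(28*(72 - 23) + 8048) - y(89, 172) = (15658 - 20004)*(28*(72 - 23) + 8048) - (-7 + 172)/(-54 + 89) = -4346*(28*49 + 8048) - 165/35 = -4346*(1372 + 8048) - 165/35 = -4346*9420 - 1*33/7 = -40939320 - 33/7 = -286575273/7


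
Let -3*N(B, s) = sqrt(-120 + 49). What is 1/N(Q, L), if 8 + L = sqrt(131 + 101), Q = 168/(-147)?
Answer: 3*I*sqrt(71)/71 ≈ 0.35603*I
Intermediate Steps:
Q = -8/7 (Q = 168*(-1/147) = -8/7 ≈ -1.1429)
L = -8 + 2*sqrt(58) (L = -8 + sqrt(131 + 101) = -8 + sqrt(232) = -8 + 2*sqrt(58) ≈ 7.2315)
N(B, s) = -I*sqrt(71)/3 (N(B, s) = -sqrt(-120 + 49)/3 = -I*sqrt(71)/3)
1/N(Q, L) = 1/(-I*sqrt(71)/3) = 3*I*sqrt(71)/71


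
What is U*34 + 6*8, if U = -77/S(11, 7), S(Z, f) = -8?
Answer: 1501/4 ≈ 375.25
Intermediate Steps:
U = 77/8 (U = -77/(-8) = -77*(-⅛) = 77/8 ≈ 9.6250)
U*34 + 6*8 = (77/8)*34 + 6*8 = 1309/4 + 48 = 1501/4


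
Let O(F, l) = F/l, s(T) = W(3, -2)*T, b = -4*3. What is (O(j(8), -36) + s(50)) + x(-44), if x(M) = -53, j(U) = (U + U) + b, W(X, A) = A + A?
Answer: -2278/9 ≈ -253.11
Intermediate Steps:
b = -12
W(X, A) = 2*A
s(T) = -4*T (s(T) = (2*(-2))*T = -4*T)
j(U) = -12 + 2*U (j(U) = (U + U) - 12 = 2*U - 12 = -12 + 2*U)
(O(j(8), -36) + s(50)) + x(-44) = ((-12 + 2*8)/(-36) - 4*50) - 53 = ((-12 + 16)*(-1/36) - 200) - 53 = (4*(-1/36) - 200) - 53 = (-1/9 - 200) - 53 = -1801/9 - 53 = -2278/9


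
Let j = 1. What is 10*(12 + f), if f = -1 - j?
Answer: 100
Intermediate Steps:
f = -2 (f = -1 - 1*1 = -1 - 1 = -2)
10*(12 + f) = 10*(12 - 2) = 10*10 = 100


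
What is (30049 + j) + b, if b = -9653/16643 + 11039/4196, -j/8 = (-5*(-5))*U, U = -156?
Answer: 4277407599061/69834028 ≈ 61251.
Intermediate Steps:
j = 31200 (j = -8*(-5*(-5))*(-156) = -200*(-156) = -8*(-3900) = 31200)
b = 143218089/69834028 (b = -9653*1/16643 + 11039*(1/4196) = -9653/16643 + 11039/4196 = 143218089/69834028 ≈ 2.0508)
(30049 + j) + b = (30049 + 31200) + 143218089/69834028 = 61249 + 143218089/69834028 = 4277407599061/69834028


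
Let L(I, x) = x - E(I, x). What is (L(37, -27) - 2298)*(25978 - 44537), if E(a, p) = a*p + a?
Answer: 25295917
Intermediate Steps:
E(a, p) = a + a*p
L(I, x) = x - I*(1 + x)
(L(37, -27) - 2298)*(25978 - 44537) = ((-27 - 1*37*(1 - 27)) - 2298)*(25978 - 44537) = ((-27 - 1*37*(-26)) - 2298)*(-18559) = ((-27 + 962) - 2298)*(-18559) = (935 - 2298)*(-18559) = -1363*(-18559) = 25295917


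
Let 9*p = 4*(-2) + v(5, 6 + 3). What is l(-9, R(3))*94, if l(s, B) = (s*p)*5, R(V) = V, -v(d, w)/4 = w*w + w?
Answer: 172960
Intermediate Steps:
v(d, w) = -4*w - 4*w² (v(d, w) = -4*(w*w + w) = -4*(w² + w) = -4*(w + w²) = -4*w - 4*w²)
p = -368/9 (p = (4*(-2) - 4*(6 + 3)*(1 + (6 + 3)))/9 = (-8 - 4*9*(1 + 9))/9 = (-8 - 4*9*10)/9 = (-8 - 360)/9 = (⅑)*(-368) = -368/9 ≈ -40.889)
l(s, B) = -1840*s/9 (l(s, B) = (s*(-368/9))*5 = -368*s/9*5 = -1840*s/9)
l(-9, R(3))*94 = -1840/9*(-9)*94 = 1840*94 = 172960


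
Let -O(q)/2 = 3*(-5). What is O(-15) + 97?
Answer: 127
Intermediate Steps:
O(q) = 30 (O(q) = -6*(-5) = -2*(-15) = 30)
O(-15) + 97 = 30 + 97 = 127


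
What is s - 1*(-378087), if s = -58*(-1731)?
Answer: 478485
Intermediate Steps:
s = 100398
s - 1*(-378087) = 100398 - 1*(-378087) = 100398 + 378087 = 478485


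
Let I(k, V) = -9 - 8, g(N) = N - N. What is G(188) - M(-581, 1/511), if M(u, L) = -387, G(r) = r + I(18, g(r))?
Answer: 558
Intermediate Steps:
g(N) = 0
I(k, V) = -17
G(r) = -17 + r (G(r) = r - 17 = -17 + r)
G(188) - M(-581, 1/511) = (-17 + 188) - 1*(-387) = 171 + 387 = 558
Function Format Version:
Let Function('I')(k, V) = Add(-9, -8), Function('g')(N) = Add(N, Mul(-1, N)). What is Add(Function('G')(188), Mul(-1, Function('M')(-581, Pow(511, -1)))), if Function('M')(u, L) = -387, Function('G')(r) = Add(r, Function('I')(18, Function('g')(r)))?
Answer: 558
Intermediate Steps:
Function('g')(N) = 0
Function('I')(k, V) = -17
Function('G')(r) = Add(-17, r) (Function('G')(r) = Add(r, -17) = Add(-17, r))
Add(Function('G')(188), Mul(-1, Function('M')(-581, Pow(511, -1)))) = Add(Add(-17, 188), Mul(-1, -387)) = Add(171, 387) = 558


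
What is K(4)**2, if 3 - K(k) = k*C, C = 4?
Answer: 169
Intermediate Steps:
K(k) = 3 - 4*k (K(k) = 3 - k*4 = 3 - 4*k)
K(4)**2 = (3 - 4*4)**2 = (3 - 16)**2 = (-13)**2 = 169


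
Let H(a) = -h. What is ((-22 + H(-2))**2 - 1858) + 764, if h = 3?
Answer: -469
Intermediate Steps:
H(a) = -3 (H(a) = -1*3 = -3)
((-22 + H(-2))**2 - 1858) + 764 = ((-22 - 3)**2 - 1858) + 764 = ((-25)**2 - 1858) + 764 = (625 - 1858) + 764 = -1233 + 764 = -469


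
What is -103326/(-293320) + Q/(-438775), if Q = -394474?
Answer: 16104397933/12870148300 ≈ 1.2513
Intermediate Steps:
-103326/(-293320) + Q/(-438775) = -103326/(-293320) - 394474/(-438775) = -103326*(-1/293320) - 394474*(-1/438775) = 51663/146660 + 394474/438775 = 16104397933/12870148300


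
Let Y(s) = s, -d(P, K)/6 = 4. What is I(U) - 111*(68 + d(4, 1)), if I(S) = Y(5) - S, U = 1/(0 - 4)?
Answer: -19515/4 ≈ -4878.8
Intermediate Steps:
U = -¼ (U = 1/(-4) = -¼ ≈ -0.25000)
d(P, K) = -24 (d(P, K) = -6*4 = -24)
I(S) = 5 - S
I(U) - 111*(68 + d(4, 1)) = (5 - 1*(-¼)) - 111*(68 - 24) = (5 + ¼) - 111*44 = 21/4 - 4884 = -19515/4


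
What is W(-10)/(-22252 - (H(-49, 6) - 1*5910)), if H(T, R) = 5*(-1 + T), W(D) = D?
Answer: 5/8046 ≈ 0.00062143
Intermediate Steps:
H(T, R) = -5 + 5*T
W(-10)/(-22252 - (H(-49, 6) - 1*5910)) = -10/(-22252 - ((-5 + 5*(-49)) - 1*5910)) = -10/(-22252 - ((-5 - 245) - 5910)) = -10/(-22252 - (-250 - 5910)) = -10/(-22252 - 1*(-6160)) = -10/(-22252 + 6160) = -10/(-16092) = -10*(-1/16092) = 5/8046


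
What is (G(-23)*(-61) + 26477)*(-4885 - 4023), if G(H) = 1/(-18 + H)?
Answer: -9670685144/41 ≈ -2.3587e+8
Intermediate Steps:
(G(-23)*(-61) + 26477)*(-4885 - 4023) = (-61/(-18 - 23) + 26477)*(-4885 - 4023) = (-61/(-41) + 26477)*(-8908) = (-1/41*(-61) + 26477)*(-8908) = (61/41 + 26477)*(-8908) = (1085618/41)*(-8908) = -9670685144/41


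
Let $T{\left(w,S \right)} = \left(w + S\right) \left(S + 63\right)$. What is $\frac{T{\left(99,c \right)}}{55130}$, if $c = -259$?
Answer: $\frac{3136}{5513} \approx 0.56884$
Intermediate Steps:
$T{\left(w,S \right)} = \left(63 + S\right) \left(S + w\right)$ ($T{\left(w,S \right)} = \left(S + w\right) \left(63 + S\right) = \left(63 + S\right) \left(S + w\right)$)
$\frac{T{\left(99,c \right)}}{55130} = \frac{\left(-259\right)^{2} + 63 \left(-259\right) + 63 \cdot 99 - 25641}{55130} = \left(67081 - 16317 + 6237 - 25641\right) \frac{1}{55130} = 31360 \cdot \frac{1}{55130} = \frac{3136}{5513}$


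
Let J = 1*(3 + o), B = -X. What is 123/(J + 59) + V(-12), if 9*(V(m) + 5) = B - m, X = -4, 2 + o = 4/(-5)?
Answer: -3049/2664 ≈ -1.1445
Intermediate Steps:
o = -14/5 (o = -2 + 4/(-5) = -2 + 4*(-1/5) = -2 - 4/5 = -14/5 ≈ -2.8000)
B = 4 (B = -1*(-4) = 4)
J = 1/5 (J = 1*(3 - 14/5) = 1*(1/5) = 1/5 ≈ 0.20000)
V(m) = -41/9 - m/9 (V(m) = -5 + (4 - m)/9 = -5 + (4/9 - m/9) = -41/9 - m/9)
123/(J + 59) + V(-12) = 123/(1/5 + 59) + (-41/9 - 1/9*(-12)) = 123/(296/5) + (-41/9 + 4/3) = 123*(5/296) - 29/9 = 615/296 - 29/9 = -3049/2664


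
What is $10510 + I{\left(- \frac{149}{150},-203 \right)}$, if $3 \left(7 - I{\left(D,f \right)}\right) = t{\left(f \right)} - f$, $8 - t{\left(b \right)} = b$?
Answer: $10379$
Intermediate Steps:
$t{\left(b \right)} = 8 - b$
$I{\left(D,f \right)} = \frac{13}{3} + \frac{2 f}{3}$ ($I{\left(D,f \right)} = 7 - \frac{\left(8 - f\right) - f}{3} = 7 - \frac{8 - 2 f}{3} = 7 + \left(- \frac{8}{3} + \frac{2 f}{3}\right) = \frac{13}{3} + \frac{2 f}{3}$)
$10510 + I{\left(- \frac{149}{150},-203 \right)} = 10510 + \left(\frac{13}{3} + \frac{2}{3} \left(-203\right)\right) = 10510 + \left(\frac{13}{3} - \frac{406}{3}\right) = 10510 - 131 = 10379$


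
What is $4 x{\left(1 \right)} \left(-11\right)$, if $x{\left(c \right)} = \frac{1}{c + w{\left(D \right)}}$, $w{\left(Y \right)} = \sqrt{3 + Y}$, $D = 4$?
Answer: $\frac{22}{3} - \frac{22 \sqrt{7}}{3} \approx -12.069$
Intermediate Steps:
$x{\left(c \right)} = \frac{1}{c + \sqrt{7}}$ ($x{\left(c \right)} = \frac{1}{c + \sqrt{3 + 4}} = \frac{1}{c + \sqrt{7}}$)
$4 x{\left(1 \right)} \left(-11\right) = \frac{4}{1 + \sqrt{7}} \left(-11\right) = - \frac{44}{1 + \sqrt{7}}$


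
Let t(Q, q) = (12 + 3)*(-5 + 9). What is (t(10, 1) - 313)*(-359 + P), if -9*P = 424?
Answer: 924715/9 ≈ 1.0275e+5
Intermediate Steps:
P = -424/9 (P = -⅑*424 = -424/9 ≈ -47.111)
t(Q, q) = 60 (t(Q, q) = 15*4 = 60)
(t(10, 1) - 313)*(-359 + P) = (60 - 313)*(-359 - 424/9) = -253*(-3655/9) = 924715/9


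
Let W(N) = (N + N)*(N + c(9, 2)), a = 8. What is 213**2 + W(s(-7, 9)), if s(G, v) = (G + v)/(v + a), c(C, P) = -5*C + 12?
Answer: 13109405/289 ≈ 45361.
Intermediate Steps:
c(C, P) = 12 - 5*C
s(G, v) = (G + v)/(8 + v) (s(G, v) = (G + v)/(v + 8) = (G + v)/(8 + v))
W(N) = 2*N*(-33 + N) (W(N) = (N + N)*(N + (12 - 5*9)) = (2*N)*(N + (12 - 45)) = (2*N)*(N - 33) = (2*N)*(-33 + N) = 2*N*(-33 + N))
213**2 + W(s(-7, 9)) = 213**2 + 2*((-7 + 9)/(8 + 9))*(-33 + (-7 + 9)/(8 + 9)) = 45369 + 2*(2/17)*(-33 + 2/17) = 45369 + 2*(2/17)*(-559/17) = 45369 - 2236/289 = 13109405/289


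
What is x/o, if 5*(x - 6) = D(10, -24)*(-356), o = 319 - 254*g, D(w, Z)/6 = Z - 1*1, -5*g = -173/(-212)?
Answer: 5663580/191041 ≈ 29.646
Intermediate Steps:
g = -173/1060 (g = -(-173)/(5*(-212)) = -(-173)*(-1)/(5*212) = -⅕*173/212 = -173/1060 ≈ -0.16321)
D(w, Z) = -6 + 6*Z (D(w, Z) = 6*(Z - 1*1) = 6*(Z - 1) = 6*(-1 + Z) = -6 + 6*Z)
o = 191041/530 (o = 319 - 254*(-173/1060) = 319 + 21971/530 = 191041/530 ≈ 360.45)
x = 10686 (x = 6 + ((-6 + 6*(-24))*(-356))/5 = 6 + ((-6 - 144)*(-356))/5 = 6 + (-150*(-356))/5 = 6 + (⅕)*53400 = 6 + 10680 = 10686)
x/o = 10686/(191041/530) = 10686*(530/191041) = 5663580/191041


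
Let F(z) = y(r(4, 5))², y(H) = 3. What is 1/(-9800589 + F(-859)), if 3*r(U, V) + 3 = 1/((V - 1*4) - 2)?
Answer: -1/9800580 ≈ -1.0203e-7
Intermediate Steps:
r(U, V) = -1 + 1/(3*(-6 + V)) (r(U, V) = -1 + 1/(3*((V - 1*4) - 2)) = -1 + 1/(3*((V - 4) - 2)) = -1 + 1/(3*((-4 + V) - 2)) = -1 + 1/(3*(-6 + V)))
F(z) = 9 (F(z) = 3² = 9)
1/(-9800589 + F(-859)) = 1/(-9800589 + 9) = 1/(-9800580) = -1/9800580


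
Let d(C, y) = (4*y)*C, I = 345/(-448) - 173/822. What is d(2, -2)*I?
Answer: 180547/11508 ≈ 15.689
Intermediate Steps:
I = -180547/184128 (I = 345*(-1/448) - 173*1/822 = -345/448 - 173/822 = -180547/184128 ≈ -0.98055)
d(C, y) = 4*C*y
d(2, -2)*I = (4*2*(-2))*(-180547/184128) = -16*(-180547/184128) = 180547/11508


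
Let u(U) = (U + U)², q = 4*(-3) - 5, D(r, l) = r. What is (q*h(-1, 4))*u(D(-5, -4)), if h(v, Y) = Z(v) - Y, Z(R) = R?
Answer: 8500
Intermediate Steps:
q = -17 (q = -12 - 5 = -17)
h(v, Y) = v - Y
u(U) = 4*U² (u(U) = (2*U)² = 4*U²)
(q*h(-1, 4))*u(D(-5, -4)) = (-17*(-1 - 1*4))*(4*(-5)²) = (-17*(-1 - 4))*(4*25) = -17*(-5)*100 = 85*100 = 8500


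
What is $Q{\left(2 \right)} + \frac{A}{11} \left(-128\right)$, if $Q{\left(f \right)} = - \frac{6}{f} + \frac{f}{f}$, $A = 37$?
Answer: $- \frac{4758}{11} \approx -432.55$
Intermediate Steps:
$Q{\left(f \right)} = 1 - \frac{6}{f}$ ($Q{\left(f \right)} = - \frac{6}{f} + 1 = 1 - \frac{6}{f}$)
$Q{\left(2 \right)} + \frac{A}{11} \left(-128\right) = \frac{-6 + 2}{2} + \frac{37}{11} \left(-128\right) = \frac{1}{2} \left(-4\right) + 37 \cdot \frac{1}{11} \left(-128\right) = -2 + \frac{37}{11} \left(-128\right) = -2 - \frac{4736}{11} = - \frac{4758}{11}$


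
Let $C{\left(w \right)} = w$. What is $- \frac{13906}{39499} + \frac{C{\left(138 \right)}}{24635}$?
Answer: $- \frac{337123448}{973057865} \approx -0.34646$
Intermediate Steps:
$- \frac{13906}{39499} + \frac{C{\left(138 \right)}}{24635} = - \frac{13906}{39499} + \frac{138}{24635} = - \frac{337123448}{973057865}$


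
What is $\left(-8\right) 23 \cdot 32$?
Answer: $-5888$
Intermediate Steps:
$\left(-8\right) 23 \cdot 32 = \left(-184\right) 32 = -5888$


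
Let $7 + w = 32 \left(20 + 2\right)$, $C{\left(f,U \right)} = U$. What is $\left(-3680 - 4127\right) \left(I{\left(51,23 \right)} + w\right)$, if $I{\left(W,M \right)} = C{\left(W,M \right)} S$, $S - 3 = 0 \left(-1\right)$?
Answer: $-5980162$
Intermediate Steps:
$S = 3$ ($S = 3 + 0 \left(-1\right) = 3 + 0 = 3$)
$I{\left(W,M \right)} = 3 M$ ($I{\left(W,M \right)} = M 3 = 3 M$)
$w = 697$ ($w = -7 + 32 \left(20 + 2\right) = -7 + 32 \cdot 22 = -7 + 704 = 697$)
$\left(-3680 - 4127\right) \left(I{\left(51,23 \right)} + w\right) = \left(-3680 - 4127\right) \left(3 \cdot 23 + 697\right) = - 7807 \left(69 + 697\right) = \left(-7807\right) 766 = -5980162$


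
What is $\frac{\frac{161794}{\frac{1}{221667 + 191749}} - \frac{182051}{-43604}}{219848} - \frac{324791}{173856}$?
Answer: $\frac{495179986655641420}{1627565879973} \approx 3.0425 \cdot 10^{5}$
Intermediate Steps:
$\frac{\frac{161794}{\frac{1}{221667 + 191749}} - \frac{182051}{-43604}}{219848} - \frac{324791}{173856} = \left(\frac{161794}{\frac{1}{413416}} - - \frac{182051}{43604}\right) \frac{1}{219848} - \frac{324791}{173856} = \left(161794 \frac{1}{\frac{1}{413416}} + \frac{182051}{43604}\right) \frac{1}{219848} - \frac{324791}{173856} = \left(161794 \cdot 413416 + \frac{182051}{43604}\right) \frac{1}{219848} - \frac{324791}{173856} = \left(66888228304 + \frac{182051}{43604}\right) \frac{1}{219848} - \frac{324791}{173856} = \frac{2916594307149667}{43604} \cdot \frac{1}{219848} - \frac{324791}{173856} = \frac{2916594307149667}{9586252192} - \frac{324791}{173856} = \frac{495179986655641420}{1627565879973}$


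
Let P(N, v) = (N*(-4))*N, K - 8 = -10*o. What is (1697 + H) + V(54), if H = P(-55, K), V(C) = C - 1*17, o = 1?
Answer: -10366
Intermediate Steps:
V(C) = -17 + C (V(C) = C - 17 = -17 + C)
K = -2 (K = 8 - 10*1 = 8 - 10 = -2)
P(N, v) = -4*N**2 (P(N, v) = (-4*N)*N = -4*N**2)
H = -12100 (H = -4*(-55)**2 = -4*3025 = -12100)
(1697 + H) + V(54) = (1697 - 12100) + (-17 + 54) = -10403 + 37 = -10366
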